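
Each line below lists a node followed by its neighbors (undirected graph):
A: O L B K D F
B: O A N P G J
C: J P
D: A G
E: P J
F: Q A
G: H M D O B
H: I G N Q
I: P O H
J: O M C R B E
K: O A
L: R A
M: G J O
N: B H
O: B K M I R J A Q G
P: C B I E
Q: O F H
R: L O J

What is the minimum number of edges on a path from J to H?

3

Level 0: J
Level 1: B, C, E, M, O, R
Level 2: A, G, I, K, L, N, P, Q
Level 3: D, F, H
H first appears at level 3.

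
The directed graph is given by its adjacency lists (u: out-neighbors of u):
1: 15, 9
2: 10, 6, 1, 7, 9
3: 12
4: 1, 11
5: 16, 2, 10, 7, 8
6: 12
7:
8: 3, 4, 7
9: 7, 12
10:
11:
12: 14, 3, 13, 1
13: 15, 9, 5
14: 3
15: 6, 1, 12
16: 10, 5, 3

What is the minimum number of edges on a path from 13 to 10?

2

Level 0: 13
Level 1: 5, 9, 15
Level 2: 1, 2, 6, 7, 8, 10, 12, 16
Level 3: 3, 4, 14
Level 4: 11
10 first appears at level 2.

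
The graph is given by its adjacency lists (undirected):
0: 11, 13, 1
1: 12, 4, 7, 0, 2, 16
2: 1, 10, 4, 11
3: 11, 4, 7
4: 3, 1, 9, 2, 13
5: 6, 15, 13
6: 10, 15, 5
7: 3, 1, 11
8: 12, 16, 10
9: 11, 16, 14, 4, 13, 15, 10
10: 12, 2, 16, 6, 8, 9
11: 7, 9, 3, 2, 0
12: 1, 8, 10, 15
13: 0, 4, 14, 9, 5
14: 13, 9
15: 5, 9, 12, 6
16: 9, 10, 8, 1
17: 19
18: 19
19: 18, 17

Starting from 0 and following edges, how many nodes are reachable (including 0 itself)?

17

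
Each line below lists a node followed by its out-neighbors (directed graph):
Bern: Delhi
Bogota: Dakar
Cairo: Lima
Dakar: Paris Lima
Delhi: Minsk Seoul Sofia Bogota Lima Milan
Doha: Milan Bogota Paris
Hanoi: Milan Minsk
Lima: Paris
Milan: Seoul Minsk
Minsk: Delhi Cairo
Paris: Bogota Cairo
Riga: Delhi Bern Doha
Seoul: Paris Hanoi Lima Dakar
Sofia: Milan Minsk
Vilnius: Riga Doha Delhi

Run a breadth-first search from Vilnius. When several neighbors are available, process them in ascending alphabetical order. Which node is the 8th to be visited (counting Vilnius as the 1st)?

Minsk

Visit Vilnius; enqueue Delhi, Doha, Riga → queue [Delhi, Doha, Riga]
Visit Delhi; enqueue Bogota, Lima, Milan, Minsk, Seoul, Sofia → queue [Doha, Riga, Bogota, Lima, Milan, Minsk, Seoul, Sofia]
Visit Doha; enqueue Paris → queue [Riga, Bogota, Lima, Milan, Minsk, Seoul, Sofia, Paris]
Visit Riga; enqueue Bern → queue [Bogota, Lima, Milan, Minsk, Seoul, Sofia, Paris, Bern]
Visit Bogota; enqueue Dakar → queue [Lima, Milan, Minsk, Seoul, Sofia, Paris, Bern, Dakar]
Visit Lima → queue [Milan, Minsk, Seoul, Sofia, Paris, Bern, Dakar]
Visit Milan → queue [Minsk, Seoul, Sofia, Paris, Bern, Dakar]
Visit Minsk; enqueue Cairo → queue [Seoul, Sofia, Paris, Bern, Dakar, Cairo]
Visit Seoul; enqueue Hanoi → queue [Sofia, Paris, Bern, Dakar, Cairo, Hanoi]
Visit Sofia → queue [Paris, Bern, Dakar, Cairo, Hanoi]
Visit Paris → queue [Bern, Dakar, Cairo, Hanoi]
Visit Bern → queue [Dakar, Cairo, Hanoi]
Visit Dakar → queue [Cairo, Hanoi]
Visit Cairo → queue [Hanoi]
Visit Hanoi → queue []

Visit order: Vilnius, Delhi, Doha, Riga, Bogota, Lima, Milan, Minsk, Seoul, Sofia, Paris, Bern, Dakar, Cairo, Hanoi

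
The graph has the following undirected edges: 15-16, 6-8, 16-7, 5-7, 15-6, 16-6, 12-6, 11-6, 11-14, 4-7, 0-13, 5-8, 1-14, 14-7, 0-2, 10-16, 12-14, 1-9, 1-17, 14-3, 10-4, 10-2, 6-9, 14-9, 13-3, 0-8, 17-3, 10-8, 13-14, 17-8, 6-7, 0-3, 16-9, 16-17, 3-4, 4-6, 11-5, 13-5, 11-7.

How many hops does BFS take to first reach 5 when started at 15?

3

Level 0: 15
Level 1: 6, 16
Level 2: 4, 7, 8, 9, 10, 11, 12, 17
Level 3: 0, 1, 2, 3, 5, 14
Level 4: 13
5 first appears at level 3.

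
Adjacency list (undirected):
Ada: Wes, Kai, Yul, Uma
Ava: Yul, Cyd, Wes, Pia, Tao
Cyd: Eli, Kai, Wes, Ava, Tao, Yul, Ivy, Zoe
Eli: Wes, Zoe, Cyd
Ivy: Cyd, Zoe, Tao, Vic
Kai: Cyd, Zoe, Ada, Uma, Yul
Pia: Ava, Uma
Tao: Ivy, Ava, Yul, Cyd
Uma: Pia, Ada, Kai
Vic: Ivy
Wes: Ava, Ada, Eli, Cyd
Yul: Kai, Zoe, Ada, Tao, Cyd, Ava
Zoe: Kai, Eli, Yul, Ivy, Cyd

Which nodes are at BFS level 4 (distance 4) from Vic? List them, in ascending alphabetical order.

Level 0: Vic
Level 1: Ivy
Level 2: Cyd, Tao, Zoe
Level 3: Ava, Eli, Kai, Wes, Yul
Level 4: Ada, Pia, Uma

Ada, Pia, Uma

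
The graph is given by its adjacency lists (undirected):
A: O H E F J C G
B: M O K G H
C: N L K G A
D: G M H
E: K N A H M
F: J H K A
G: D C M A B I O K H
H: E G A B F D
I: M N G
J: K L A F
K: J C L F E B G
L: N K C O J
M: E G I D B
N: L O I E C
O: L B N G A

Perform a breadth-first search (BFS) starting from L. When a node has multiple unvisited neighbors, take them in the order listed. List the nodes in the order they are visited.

L → N → K → C → O → J → I → E → F → B → G → A → M → H → D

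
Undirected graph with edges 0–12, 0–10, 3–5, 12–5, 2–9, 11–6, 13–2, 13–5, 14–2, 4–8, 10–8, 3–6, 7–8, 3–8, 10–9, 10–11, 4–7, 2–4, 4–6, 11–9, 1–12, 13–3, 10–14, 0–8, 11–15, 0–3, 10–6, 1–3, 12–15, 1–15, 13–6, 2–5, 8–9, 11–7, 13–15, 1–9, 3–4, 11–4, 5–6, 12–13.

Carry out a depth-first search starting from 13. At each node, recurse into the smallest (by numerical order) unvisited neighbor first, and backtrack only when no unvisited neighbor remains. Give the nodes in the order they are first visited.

13 → 2 → 4 → 3 → 0 → 8 → 7 → 11 → 6 → 5 → 12 → 1 → 9 → 10 → 14 → 15

Visit 13
13 → 2
2 → 4
4 → 3
3 → 0
0 → 8
8 → 7
7 → 11
11 → 6
6 → 5
5 → 12
12 → 1
1 → 9
9 → 10
10 → 14
1 → 15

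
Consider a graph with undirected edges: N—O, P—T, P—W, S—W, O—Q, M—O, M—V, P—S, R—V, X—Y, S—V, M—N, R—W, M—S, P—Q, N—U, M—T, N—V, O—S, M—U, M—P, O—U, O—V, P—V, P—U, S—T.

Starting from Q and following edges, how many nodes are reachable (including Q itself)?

11

BFS from Q visits: Q, O, P, M, N, S, U, V, T, W, R
Reachable nodes: 11 of 13 total.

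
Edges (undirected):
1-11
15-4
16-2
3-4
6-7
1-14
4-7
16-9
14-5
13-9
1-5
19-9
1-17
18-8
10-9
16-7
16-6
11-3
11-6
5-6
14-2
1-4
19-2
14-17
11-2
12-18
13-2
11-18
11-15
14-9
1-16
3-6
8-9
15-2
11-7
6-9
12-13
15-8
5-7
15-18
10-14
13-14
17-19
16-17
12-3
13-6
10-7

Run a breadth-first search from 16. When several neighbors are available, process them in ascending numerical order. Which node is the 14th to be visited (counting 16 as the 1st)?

Visit 16; enqueue 1, 2, 6, 7, 9, 17 → queue [1, 2, 6, 7, 9, 17]
Visit 1; enqueue 4, 5, 11, 14 → queue [2, 6, 7, 9, 17, 4, 5, 11, 14]
Visit 2; enqueue 13, 15, 19 → queue [6, 7, 9, 17, 4, 5, 11, 14, 13, 15, 19]
Visit 6; enqueue 3 → queue [7, 9, 17, 4, 5, 11, 14, 13, 15, 19, 3]
Visit 7; enqueue 10 → queue [9, 17, 4, 5, 11, 14, 13, 15, 19, 3, 10]
Visit 9; enqueue 8 → queue [17, 4, 5, 11, 14, 13, 15, 19, 3, 10, 8]
Visit 17 → queue [4, 5, 11, 14, 13, 15, 19, 3, 10, 8]
Visit 4 → queue [5, 11, 14, 13, 15, 19, 3, 10, 8]
Visit 5 → queue [11, 14, 13, 15, 19, 3, 10, 8]
Visit 11; enqueue 18 → queue [14, 13, 15, 19, 3, 10, 8, 18]
Visit 14 → queue [13, 15, 19, 3, 10, 8, 18]
Visit 13; enqueue 12 → queue [15, 19, 3, 10, 8, 18, 12]
Visit 15 → queue [19, 3, 10, 8, 18, 12]
Visit 19 → queue [3, 10, 8, 18, 12]
Visit 3 → queue [10, 8, 18, 12]
Visit 10 → queue [8, 18, 12]
Visit 8 → queue [18, 12]
Visit 18 → queue [12]
Visit 12 → queue []

Visit order: 16, 1, 2, 6, 7, 9, 17, 4, 5, 11, 14, 13, 15, 19, 3, 10, 8, 18, 12

19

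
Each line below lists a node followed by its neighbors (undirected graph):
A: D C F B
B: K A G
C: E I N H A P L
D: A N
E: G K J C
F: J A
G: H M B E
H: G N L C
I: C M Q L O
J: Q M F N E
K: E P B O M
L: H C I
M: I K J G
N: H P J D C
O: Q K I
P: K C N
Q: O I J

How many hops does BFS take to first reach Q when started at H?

3

Level 0: H
Level 1: C, G, L, N
Level 2: A, B, D, E, I, J, M, P
Level 3: F, K, O, Q
Q first appears at level 3.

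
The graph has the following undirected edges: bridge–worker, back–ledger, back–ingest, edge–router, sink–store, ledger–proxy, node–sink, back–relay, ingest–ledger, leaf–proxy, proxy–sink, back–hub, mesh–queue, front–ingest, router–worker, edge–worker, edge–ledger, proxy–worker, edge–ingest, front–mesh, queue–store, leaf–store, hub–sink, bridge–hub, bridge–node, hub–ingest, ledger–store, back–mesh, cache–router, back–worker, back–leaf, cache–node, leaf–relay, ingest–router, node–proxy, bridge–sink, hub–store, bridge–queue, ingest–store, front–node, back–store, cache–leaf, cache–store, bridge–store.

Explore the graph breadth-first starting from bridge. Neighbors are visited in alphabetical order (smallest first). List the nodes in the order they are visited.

bridge, hub, node, queue, sink, store, worker, back, ingest, cache, front, proxy, mesh, leaf, ledger, edge, router, relay

Visit bridge; enqueue hub, node, queue, sink, store, worker → queue [hub, node, queue, sink, store, worker]
Visit hub; enqueue back, ingest → queue [node, queue, sink, store, worker, back, ingest]
Visit node; enqueue cache, front, proxy → queue [queue, sink, store, worker, back, ingest, cache, front, proxy]
Visit queue; enqueue mesh → queue [sink, store, worker, back, ingest, cache, front, proxy, mesh]
Visit sink → queue [store, worker, back, ingest, cache, front, proxy, mesh]
Visit store; enqueue leaf, ledger → queue [worker, back, ingest, cache, front, proxy, mesh, leaf, ledger]
Visit worker; enqueue edge, router → queue [back, ingest, cache, front, proxy, mesh, leaf, ledger, edge, router]
Visit back; enqueue relay → queue [ingest, cache, front, proxy, mesh, leaf, ledger, edge, router, relay]
Visit ingest → queue [cache, front, proxy, mesh, leaf, ledger, edge, router, relay]
Visit cache → queue [front, proxy, mesh, leaf, ledger, edge, router, relay]
Visit front → queue [proxy, mesh, leaf, ledger, edge, router, relay]
Visit proxy → queue [mesh, leaf, ledger, edge, router, relay]
Visit mesh → queue [leaf, ledger, edge, router, relay]
Visit leaf → queue [ledger, edge, router, relay]
Visit ledger → queue [edge, router, relay]
Visit edge → queue [router, relay]
Visit router → queue [relay]
Visit relay → queue []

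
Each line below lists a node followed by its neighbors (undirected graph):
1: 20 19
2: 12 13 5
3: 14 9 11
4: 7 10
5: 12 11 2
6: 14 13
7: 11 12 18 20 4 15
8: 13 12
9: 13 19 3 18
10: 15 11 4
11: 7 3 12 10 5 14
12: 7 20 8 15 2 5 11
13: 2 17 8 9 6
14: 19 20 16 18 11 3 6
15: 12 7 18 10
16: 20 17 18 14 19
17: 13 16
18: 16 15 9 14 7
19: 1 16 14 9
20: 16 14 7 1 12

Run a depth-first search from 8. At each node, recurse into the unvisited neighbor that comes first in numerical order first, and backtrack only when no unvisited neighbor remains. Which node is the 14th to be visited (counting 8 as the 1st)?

7

Visit 8
8 → 12
12 → 2
2 → 5
5 → 11
11 → 3
3 → 9
9 → 13
13 → 6
6 → 14
14 → 16
16 → 17
16 → 18
18 → 7
7 → 4
4 → 10
10 → 15
7 → 20
20 → 1
1 → 19

Visit order: 8, 12, 2, 5, 11, 3, 9, 13, 6, 14, 16, 17, 18, 7, 4, 10, 15, 20, 1, 19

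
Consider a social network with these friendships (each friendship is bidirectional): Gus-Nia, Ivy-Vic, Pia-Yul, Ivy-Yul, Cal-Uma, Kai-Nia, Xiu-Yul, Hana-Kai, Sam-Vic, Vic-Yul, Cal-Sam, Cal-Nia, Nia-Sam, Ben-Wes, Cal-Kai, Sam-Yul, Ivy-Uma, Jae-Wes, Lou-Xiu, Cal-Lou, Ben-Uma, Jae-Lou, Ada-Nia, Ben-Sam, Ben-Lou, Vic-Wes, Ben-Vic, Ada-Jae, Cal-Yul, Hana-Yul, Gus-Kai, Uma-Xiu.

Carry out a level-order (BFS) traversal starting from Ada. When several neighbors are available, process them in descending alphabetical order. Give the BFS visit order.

Ada → Nia → Jae → Sam → Kai → Gus → Cal → Wes → Lou → Yul → Vic → Ben → Hana → Uma → Xiu → Pia → Ivy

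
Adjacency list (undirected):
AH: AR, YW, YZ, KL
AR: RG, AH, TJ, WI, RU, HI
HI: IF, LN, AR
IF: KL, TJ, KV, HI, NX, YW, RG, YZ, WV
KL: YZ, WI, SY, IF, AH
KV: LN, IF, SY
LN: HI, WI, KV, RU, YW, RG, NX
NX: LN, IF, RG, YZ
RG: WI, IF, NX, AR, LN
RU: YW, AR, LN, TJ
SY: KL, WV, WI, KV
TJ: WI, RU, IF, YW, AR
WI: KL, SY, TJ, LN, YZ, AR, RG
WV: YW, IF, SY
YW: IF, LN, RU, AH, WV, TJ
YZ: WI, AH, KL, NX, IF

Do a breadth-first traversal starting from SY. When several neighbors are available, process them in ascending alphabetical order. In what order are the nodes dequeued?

SY, KL, KV, WI, WV, AH, IF, YZ, LN, AR, RG, TJ, YW, HI, NX, RU

Visit SY; enqueue KL, KV, WI, WV → queue [KL, KV, WI, WV]
Visit KL; enqueue AH, IF, YZ → queue [KV, WI, WV, AH, IF, YZ]
Visit KV; enqueue LN → queue [WI, WV, AH, IF, YZ, LN]
Visit WI; enqueue AR, RG, TJ → queue [WV, AH, IF, YZ, LN, AR, RG, TJ]
Visit WV; enqueue YW → queue [AH, IF, YZ, LN, AR, RG, TJ, YW]
Visit AH → queue [IF, YZ, LN, AR, RG, TJ, YW]
Visit IF; enqueue HI, NX → queue [YZ, LN, AR, RG, TJ, YW, HI, NX]
Visit YZ → queue [LN, AR, RG, TJ, YW, HI, NX]
Visit LN; enqueue RU → queue [AR, RG, TJ, YW, HI, NX, RU]
Visit AR → queue [RG, TJ, YW, HI, NX, RU]
Visit RG → queue [TJ, YW, HI, NX, RU]
Visit TJ → queue [YW, HI, NX, RU]
Visit YW → queue [HI, NX, RU]
Visit HI → queue [NX, RU]
Visit NX → queue [RU]
Visit RU → queue []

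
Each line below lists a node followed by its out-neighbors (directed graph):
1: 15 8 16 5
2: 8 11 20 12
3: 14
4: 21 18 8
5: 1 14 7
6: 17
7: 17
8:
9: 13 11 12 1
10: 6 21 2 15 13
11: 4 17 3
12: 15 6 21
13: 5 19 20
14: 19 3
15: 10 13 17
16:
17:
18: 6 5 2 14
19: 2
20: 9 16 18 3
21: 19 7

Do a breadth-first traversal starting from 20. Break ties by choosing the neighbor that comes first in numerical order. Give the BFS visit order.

Visit 20; enqueue 3, 9, 16, 18 → queue [3, 9, 16, 18]
Visit 3; enqueue 14 → queue [9, 16, 18, 14]
Visit 9; enqueue 1, 11, 12, 13 → queue [16, 18, 14, 1, 11, 12, 13]
Visit 16 → queue [18, 14, 1, 11, 12, 13]
Visit 18; enqueue 2, 5, 6 → queue [14, 1, 11, 12, 13, 2, 5, 6]
Visit 14; enqueue 19 → queue [1, 11, 12, 13, 2, 5, 6, 19]
Visit 1; enqueue 8, 15 → queue [11, 12, 13, 2, 5, 6, 19, 8, 15]
Visit 11; enqueue 4, 17 → queue [12, 13, 2, 5, 6, 19, 8, 15, 4, 17]
Visit 12; enqueue 21 → queue [13, 2, 5, 6, 19, 8, 15, 4, 17, 21]
Visit 13 → queue [2, 5, 6, 19, 8, 15, 4, 17, 21]
Visit 2 → queue [5, 6, 19, 8, 15, 4, 17, 21]
Visit 5; enqueue 7 → queue [6, 19, 8, 15, 4, 17, 21, 7]
Visit 6 → queue [19, 8, 15, 4, 17, 21, 7]
Visit 19 → queue [8, 15, 4, 17, 21, 7]
Visit 8 → queue [15, 4, 17, 21, 7]
Visit 15; enqueue 10 → queue [4, 17, 21, 7, 10]
Visit 4 → queue [17, 21, 7, 10]
Visit 17 → queue [21, 7, 10]
Visit 21 → queue [7, 10]
Visit 7 → queue [10]
Visit 10 → queue []

20, 3, 9, 16, 18, 14, 1, 11, 12, 13, 2, 5, 6, 19, 8, 15, 4, 17, 21, 7, 10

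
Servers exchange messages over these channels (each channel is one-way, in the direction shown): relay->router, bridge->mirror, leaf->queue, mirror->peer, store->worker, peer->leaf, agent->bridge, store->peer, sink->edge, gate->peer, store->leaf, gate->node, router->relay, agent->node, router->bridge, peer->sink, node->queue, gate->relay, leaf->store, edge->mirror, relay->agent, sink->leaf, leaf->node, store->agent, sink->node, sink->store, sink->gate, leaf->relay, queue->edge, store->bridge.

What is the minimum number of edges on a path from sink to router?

3

Level 0: sink
Level 1: edge, gate, leaf, node, store
Level 2: agent, bridge, mirror, peer, queue, relay, worker
Level 3: router
router first appears at level 3.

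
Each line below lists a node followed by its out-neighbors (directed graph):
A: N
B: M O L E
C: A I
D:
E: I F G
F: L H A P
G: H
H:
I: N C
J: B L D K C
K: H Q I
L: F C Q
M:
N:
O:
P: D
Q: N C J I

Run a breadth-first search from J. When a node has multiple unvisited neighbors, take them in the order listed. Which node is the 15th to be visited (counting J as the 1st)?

Visit J; enqueue B, L, D, K, C → queue [B, L, D, K, C]
Visit B; enqueue M, O, E → queue [L, D, K, C, M, O, E]
Visit L; enqueue F, Q → queue [D, K, C, M, O, E, F, Q]
Visit D → queue [K, C, M, O, E, F, Q]
Visit K; enqueue H, I → queue [C, M, O, E, F, Q, H, I]
Visit C; enqueue A → queue [M, O, E, F, Q, H, I, A]
Visit M → queue [O, E, F, Q, H, I, A]
Visit O → queue [E, F, Q, H, I, A]
Visit E; enqueue G → queue [F, Q, H, I, A, G]
Visit F; enqueue P → queue [Q, H, I, A, G, P]
Visit Q; enqueue N → queue [H, I, A, G, P, N]
Visit H → queue [I, A, G, P, N]
Visit I → queue [A, G, P, N]
Visit A → queue [G, P, N]
Visit G → queue [P, N]
Visit P → queue [N]
Visit N → queue []

Visit order: J, B, L, D, K, C, M, O, E, F, Q, H, I, A, G, P, N

G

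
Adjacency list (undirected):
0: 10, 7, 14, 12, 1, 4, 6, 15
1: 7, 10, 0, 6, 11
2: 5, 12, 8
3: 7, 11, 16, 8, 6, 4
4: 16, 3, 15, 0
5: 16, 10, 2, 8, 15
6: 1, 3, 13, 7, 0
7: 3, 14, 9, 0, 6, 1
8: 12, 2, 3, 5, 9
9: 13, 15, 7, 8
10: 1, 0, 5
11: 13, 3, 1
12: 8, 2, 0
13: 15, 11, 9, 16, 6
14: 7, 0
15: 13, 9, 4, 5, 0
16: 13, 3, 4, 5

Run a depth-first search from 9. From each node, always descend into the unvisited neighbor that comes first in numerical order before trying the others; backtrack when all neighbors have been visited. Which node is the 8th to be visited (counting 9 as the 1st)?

Visit 9
9 → 7
7 → 0
0 → 1
1 → 6
6 → 3
3 → 4
4 → 15
15 → 5
5 → 2
2 → 8
8 → 12
5 → 10
5 → 16
16 → 13
13 → 11
0 → 14

Visit order: 9, 7, 0, 1, 6, 3, 4, 15, 5, 2, 8, 12, 10, 16, 13, 11, 14

15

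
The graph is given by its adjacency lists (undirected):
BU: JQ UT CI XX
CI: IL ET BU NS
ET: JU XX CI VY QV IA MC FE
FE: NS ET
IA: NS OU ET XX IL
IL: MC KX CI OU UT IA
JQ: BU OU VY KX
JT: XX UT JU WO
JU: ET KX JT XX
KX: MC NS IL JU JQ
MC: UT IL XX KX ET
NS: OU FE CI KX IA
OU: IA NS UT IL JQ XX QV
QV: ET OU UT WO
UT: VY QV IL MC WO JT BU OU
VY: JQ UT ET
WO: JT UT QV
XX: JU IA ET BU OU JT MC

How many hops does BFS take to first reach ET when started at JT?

Level 0: JT
Level 1: JU, UT, WO, XX
Level 2: BU, ET, IA, IL, KX, MC, OU, QV, VY
Level 3: CI, FE, JQ, NS
ET first appears at level 2.

2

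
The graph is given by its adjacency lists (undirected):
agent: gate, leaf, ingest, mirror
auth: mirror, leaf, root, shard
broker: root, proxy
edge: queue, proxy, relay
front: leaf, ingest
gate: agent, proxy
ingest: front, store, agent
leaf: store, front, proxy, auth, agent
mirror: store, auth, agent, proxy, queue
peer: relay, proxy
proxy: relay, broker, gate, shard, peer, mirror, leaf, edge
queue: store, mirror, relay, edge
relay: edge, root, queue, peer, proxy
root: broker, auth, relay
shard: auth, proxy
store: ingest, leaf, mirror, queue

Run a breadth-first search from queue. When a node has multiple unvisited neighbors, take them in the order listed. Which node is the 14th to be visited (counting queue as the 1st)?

shard

Visit queue; enqueue store, mirror, relay, edge → queue [store, mirror, relay, edge]
Visit store; enqueue ingest, leaf → queue [mirror, relay, edge, ingest, leaf]
Visit mirror; enqueue auth, agent, proxy → queue [relay, edge, ingest, leaf, auth, agent, proxy]
Visit relay; enqueue root, peer → queue [edge, ingest, leaf, auth, agent, proxy, root, peer]
Visit edge → queue [ingest, leaf, auth, agent, proxy, root, peer]
Visit ingest; enqueue front → queue [leaf, auth, agent, proxy, root, peer, front]
Visit leaf → queue [auth, agent, proxy, root, peer, front]
Visit auth; enqueue shard → queue [agent, proxy, root, peer, front, shard]
Visit agent; enqueue gate → queue [proxy, root, peer, front, shard, gate]
Visit proxy; enqueue broker → queue [root, peer, front, shard, gate, broker]
Visit root → queue [peer, front, shard, gate, broker]
Visit peer → queue [front, shard, gate, broker]
Visit front → queue [shard, gate, broker]
Visit shard → queue [gate, broker]
Visit gate → queue [broker]
Visit broker → queue []

Visit order: queue, store, mirror, relay, edge, ingest, leaf, auth, agent, proxy, root, peer, front, shard, gate, broker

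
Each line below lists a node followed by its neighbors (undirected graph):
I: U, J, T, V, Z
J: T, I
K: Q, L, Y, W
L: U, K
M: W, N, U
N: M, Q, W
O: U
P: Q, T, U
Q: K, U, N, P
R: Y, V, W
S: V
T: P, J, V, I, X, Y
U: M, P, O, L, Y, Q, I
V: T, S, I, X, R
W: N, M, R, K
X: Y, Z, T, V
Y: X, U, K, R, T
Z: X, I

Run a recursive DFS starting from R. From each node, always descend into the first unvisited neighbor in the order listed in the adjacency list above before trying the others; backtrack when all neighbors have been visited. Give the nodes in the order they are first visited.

Visit R
R → Y
Y → X
X → Z
Z → I
I → U
U → M
M → W
W → N
N → Q
Q → K
K → L
Q → P
P → T
T → J
T → V
V → S
U → O

R Y X Z I U M W N Q K L P T J V S O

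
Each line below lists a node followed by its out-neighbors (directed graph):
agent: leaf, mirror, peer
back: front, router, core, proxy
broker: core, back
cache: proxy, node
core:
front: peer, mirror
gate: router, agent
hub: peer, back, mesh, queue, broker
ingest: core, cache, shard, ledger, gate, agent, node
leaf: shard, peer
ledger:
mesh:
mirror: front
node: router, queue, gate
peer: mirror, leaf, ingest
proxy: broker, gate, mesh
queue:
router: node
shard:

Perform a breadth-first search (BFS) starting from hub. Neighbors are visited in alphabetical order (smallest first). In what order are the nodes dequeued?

Visit hub; enqueue back, broker, mesh, peer, queue → queue [back, broker, mesh, peer, queue]
Visit back; enqueue core, front, proxy, router → queue [broker, mesh, peer, queue, core, front, proxy, router]
Visit broker → queue [mesh, peer, queue, core, front, proxy, router]
Visit mesh → queue [peer, queue, core, front, proxy, router]
Visit peer; enqueue ingest, leaf, mirror → queue [queue, core, front, proxy, router, ingest, leaf, mirror]
Visit queue → queue [core, front, proxy, router, ingest, leaf, mirror]
Visit core → queue [front, proxy, router, ingest, leaf, mirror]
Visit front → queue [proxy, router, ingest, leaf, mirror]
Visit proxy; enqueue gate → queue [router, ingest, leaf, mirror, gate]
Visit router; enqueue node → queue [ingest, leaf, mirror, gate, node]
Visit ingest; enqueue agent, cache, ledger, shard → queue [leaf, mirror, gate, node, agent, cache, ledger, shard]
Visit leaf → queue [mirror, gate, node, agent, cache, ledger, shard]
Visit mirror → queue [gate, node, agent, cache, ledger, shard]
Visit gate → queue [node, agent, cache, ledger, shard]
Visit node → queue [agent, cache, ledger, shard]
Visit agent → queue [cache, ledger, shard]
Visit cache → queue [ledger, shard]
Visit ledger → queue [shard]
Visit shard → queue []

hub, back, broker, mesh, peer, queue, core, front, proxy, router, ingest, leaf, mirror, gate, node, agent, cache, ledger, shard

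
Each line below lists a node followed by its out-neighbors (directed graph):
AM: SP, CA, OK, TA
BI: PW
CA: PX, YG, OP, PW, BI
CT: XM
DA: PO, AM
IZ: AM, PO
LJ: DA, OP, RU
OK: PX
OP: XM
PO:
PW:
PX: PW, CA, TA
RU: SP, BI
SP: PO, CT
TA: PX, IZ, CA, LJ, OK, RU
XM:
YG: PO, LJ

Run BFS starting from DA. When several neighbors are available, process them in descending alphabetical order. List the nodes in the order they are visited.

DA PO AM TA SP OK CA RU PX LJ IZ CT YG PW OP BI XM

Visit DA; enqueue PO, AM → queue [PO, AM]
Visit PO → queue [AM]
Visit AM; enqueue TA, SP, OK, CA → queue [TA, SP, OK, CA]
Visit TA; enqueue RU, PX, LJ, IZ → queue [SP, OK, CA, RU, PX, LJ, IZ]
Visit SP; enqueue CT → queue [OK, CA, RU, PX, LJ, IZ, CT]
Visit OK → queue [CA, RU, PX, LJ, IZ, CT]
Visit CA; enqueue YG, PW, OP, BI → queue [RU, PX, LJ, IZ, CT, YG, PW, OP, BI]
Visit RU → queue [PX, LJ, IZ, CT, YG, PW, OP, BI]
Visit PX → queue [LJ, IZ, CT, YG, PW, OP, BI]
Visit LJ → queue [IZ, CT, YG, PW, OP, BI]
Visit IZ → queue [CT, YG, PW, OP, BI]
Visit CT; enqueue XM → queue [YG, PW, OP, BI, XM]
Visit YG → queue [PW, OP, BI, XM]
Visit PW → queue [OP, BI, XM]
Visit OP → queue [BI, XM]
Visit BI → queue [XM]
Visit XM → queue []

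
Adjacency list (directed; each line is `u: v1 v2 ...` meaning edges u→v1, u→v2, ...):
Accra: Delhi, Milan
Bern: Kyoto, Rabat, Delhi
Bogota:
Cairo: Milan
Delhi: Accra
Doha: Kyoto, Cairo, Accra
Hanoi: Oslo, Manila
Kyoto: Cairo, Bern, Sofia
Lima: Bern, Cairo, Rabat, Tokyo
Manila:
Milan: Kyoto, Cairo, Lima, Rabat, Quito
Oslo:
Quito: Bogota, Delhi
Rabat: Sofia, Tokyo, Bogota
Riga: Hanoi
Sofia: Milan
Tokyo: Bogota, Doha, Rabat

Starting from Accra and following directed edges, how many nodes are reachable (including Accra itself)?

13

BFS from Accra visits: Accra, Delhi, Milan, Kyoto, Cairo, Lima, Rabat, Quito, Bern, Sofia, Tokyo, Bogota, Doha
Reachable nodes: 13 of 17 total.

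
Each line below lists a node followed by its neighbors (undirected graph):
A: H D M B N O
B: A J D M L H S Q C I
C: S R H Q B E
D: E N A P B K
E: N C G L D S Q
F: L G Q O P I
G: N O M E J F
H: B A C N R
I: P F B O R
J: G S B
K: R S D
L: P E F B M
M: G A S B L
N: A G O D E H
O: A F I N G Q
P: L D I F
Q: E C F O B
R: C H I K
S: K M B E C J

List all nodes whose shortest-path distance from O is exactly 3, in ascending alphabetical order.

K, S

Level 0: O
Level 1: A, F, G, I, N, Q
Level 2: B, C, D, E, H, J, L, M, P, R
Level 3: K, S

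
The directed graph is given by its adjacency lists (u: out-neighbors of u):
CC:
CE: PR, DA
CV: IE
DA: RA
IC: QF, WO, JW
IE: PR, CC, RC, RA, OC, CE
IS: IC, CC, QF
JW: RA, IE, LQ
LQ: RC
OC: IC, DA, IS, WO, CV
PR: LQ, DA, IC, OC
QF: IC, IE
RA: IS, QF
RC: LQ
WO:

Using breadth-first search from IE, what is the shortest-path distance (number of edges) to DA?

Level 0: IE
Level 1: CC, CE, OC, PR, RA, RC
Level 2: CV, DA, IC, IS, LQ, QF, WO
Level 3: JW
DA first appears at level 2.

2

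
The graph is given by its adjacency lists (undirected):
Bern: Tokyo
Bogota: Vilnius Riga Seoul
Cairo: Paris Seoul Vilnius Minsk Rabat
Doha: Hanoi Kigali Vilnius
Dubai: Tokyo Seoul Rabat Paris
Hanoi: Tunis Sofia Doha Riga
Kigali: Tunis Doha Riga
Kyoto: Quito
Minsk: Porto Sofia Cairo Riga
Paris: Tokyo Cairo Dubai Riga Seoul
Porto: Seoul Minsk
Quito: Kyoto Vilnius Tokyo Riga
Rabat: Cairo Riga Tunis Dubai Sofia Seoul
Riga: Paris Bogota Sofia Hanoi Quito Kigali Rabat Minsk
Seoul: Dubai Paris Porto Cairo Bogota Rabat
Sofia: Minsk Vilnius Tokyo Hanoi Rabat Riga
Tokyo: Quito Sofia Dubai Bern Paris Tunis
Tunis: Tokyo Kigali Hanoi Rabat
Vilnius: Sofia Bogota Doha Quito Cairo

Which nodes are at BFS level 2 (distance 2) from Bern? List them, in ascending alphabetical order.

Level 0: Bern
Level 1: Tokyo
Level 2: Dubai, Paris, Quito, Sofia, Tunis
Level 3: Cairo, Hanoi, Kigali, Kyoto, Minsk, Rabat, Riga, Seoul, Vilnius
Level 4: Bogota, Doha, Porto

Dubai, Paris, Quito, Sofia, Tunis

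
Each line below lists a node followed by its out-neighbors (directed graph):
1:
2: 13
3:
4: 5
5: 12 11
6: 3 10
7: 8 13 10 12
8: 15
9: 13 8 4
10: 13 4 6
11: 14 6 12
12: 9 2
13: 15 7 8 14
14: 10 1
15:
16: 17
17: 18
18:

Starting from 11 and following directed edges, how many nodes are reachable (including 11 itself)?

15

BFS from 11 visits: 11, 14, 6, 12, 10, 1, 3, 9, 2, 13, 4, 8, 15, 7, 5
Reachable nodes: 15 of 18 total.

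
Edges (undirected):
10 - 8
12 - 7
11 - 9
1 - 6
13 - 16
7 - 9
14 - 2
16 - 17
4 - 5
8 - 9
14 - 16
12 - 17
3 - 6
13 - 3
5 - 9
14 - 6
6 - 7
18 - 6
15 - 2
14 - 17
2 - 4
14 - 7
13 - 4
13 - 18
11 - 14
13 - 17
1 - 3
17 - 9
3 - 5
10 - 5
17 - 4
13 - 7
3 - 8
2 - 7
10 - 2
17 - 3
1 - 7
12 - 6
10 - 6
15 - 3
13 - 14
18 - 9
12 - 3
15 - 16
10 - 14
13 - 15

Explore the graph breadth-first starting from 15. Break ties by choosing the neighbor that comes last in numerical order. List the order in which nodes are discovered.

Visit 15; enqueue 16, 13, 3, 2 → queue [16, 13, 3, 2]
Visit 16; enqueue 17, 14 → queue [13, 3, 2, 17, 14]
Visit 13; enqueue 18, 7, 4 → queue [3, 2, 17, 14, 18, 7, 4]
Visit 3; enqueue 12, 8, 6, 5, 1 → queue [2, 17, 14, 18, 7, 4, 12, 8, 6, 5, 1]
Visit 2; enqueue 10 → queue [17, 14, 18, 7, 4, 12, 8, 6, 5, 1, 10]
Visit 17; enqueue 9 → queue [14, 18, 7, 4, 12, 8, 6, 5, 1, 10, 9]
Visit 14; enqueue 11 → queue [18, 7, 4, 12, 8, 6, 5, 1, 10, 9, 11]
Visit 18 → queue [7, 4, 12, 8, 6, 5, 1, 10, 9, 11]
Visit 7 → queue [4, 12, 8, 6, 5, 1, 10, 9, 11]
Visit 4 → queue [12, 8, 6, 5, 1, 10, 9, 11]
Visit 12 → queue [8, 6, 5, 1, 10, 9, 11]
Visit 8 → queue [6, 5, 1, 10, 9, 11]
Visit 6 → queue [5, 1, 10, 9, 11]
Visit 5 → queue [1, 10, 9, 11]
Visit 1 → queue [10, 9, 11]
Visit 10 → queue [9, 11]
Visit 9 → queue [11]
Visit 11 → queue []

15 16 13 3 2 17 14 18 7 4 12 8 6 5 1 10 9 11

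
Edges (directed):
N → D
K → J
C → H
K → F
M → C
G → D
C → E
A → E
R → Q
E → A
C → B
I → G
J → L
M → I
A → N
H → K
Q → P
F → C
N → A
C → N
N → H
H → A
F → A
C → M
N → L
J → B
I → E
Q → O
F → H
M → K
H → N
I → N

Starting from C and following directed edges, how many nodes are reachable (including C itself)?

BFS from C visits: C, N, M, H, E, B, L, D, A, K, I, J, F, G
Reachable nodes: 14 of 18 total.

14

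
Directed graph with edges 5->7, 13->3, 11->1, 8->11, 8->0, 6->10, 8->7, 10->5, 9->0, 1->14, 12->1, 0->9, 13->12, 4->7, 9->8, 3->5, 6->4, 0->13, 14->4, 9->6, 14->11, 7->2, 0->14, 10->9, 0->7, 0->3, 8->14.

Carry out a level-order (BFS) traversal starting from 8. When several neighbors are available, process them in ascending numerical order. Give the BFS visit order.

8 -> 0 -> 7 -> 11 -> 14 -> 3 -> 9 -> 13 -> 2 -> 1 -> 4 -> 5 -> 6 -> 12 -> 10

Visit 8; enqueue 0, 7, 11, 14 → queue [0, 7, 11, 14]
Visit 0; enqueue 3, 9, 13 → queue [7, 11, 14, 3, 9, 13]
Visit 7; enqueue 2 → queue [11, 14, 3, 9, 13, 2]
Visit 11; enqueue 1 → queue [14, 3, 9, 13, 2, 1]
Visit 14; enqueue 4 → queue [3, 9, 13, 2, 1, 4]
Visit 3; enqueue 5 → queue [9, 13, 2, 1, 4, 5]
Visit 9; enqueue 6 → queue [13, 2, 1, 4, 5, 6]
Visit 13; enqueue 12 → queue [2, 1, 4, 5, 6, 12]
Visit 2 → queue [1, 4, 5, 6, 12]
Visit 1 → queue [4, 5, 6, 12]
Visit 4 → queue [5, 6, 12]
Visit 5 → queue [6, 12]
Visit 6; enqueue 10 → queue [12, 10]
Visit 12 → queue [10]
Visit 10 → queue []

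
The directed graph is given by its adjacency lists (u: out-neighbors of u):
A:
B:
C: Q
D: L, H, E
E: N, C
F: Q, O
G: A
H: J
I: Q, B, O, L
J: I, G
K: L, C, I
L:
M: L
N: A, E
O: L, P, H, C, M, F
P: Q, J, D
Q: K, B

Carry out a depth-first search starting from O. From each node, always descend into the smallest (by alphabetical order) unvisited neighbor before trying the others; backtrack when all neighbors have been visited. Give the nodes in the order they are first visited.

Visit O
O → C
C → Q
Q → B
Q → K
K → I
I → L
O → F
O → H
H → J
J → G
G → A
O → M
O → P
P → D
D → E
E → N

O, C, Q, B, K, I, L, F, H, J, G, A, M, P, D, E, N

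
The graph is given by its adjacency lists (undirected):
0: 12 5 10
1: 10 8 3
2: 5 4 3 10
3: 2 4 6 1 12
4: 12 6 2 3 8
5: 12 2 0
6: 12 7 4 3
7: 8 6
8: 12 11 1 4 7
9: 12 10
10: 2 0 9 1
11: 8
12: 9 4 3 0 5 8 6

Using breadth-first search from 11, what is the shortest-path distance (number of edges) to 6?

Level 0: 11
Level 1: 8
Level 2: 1, 4, 7, 12
Level 3: 0, 2, 3, 5, 6, 9, 10
6 first appears at level 3.

3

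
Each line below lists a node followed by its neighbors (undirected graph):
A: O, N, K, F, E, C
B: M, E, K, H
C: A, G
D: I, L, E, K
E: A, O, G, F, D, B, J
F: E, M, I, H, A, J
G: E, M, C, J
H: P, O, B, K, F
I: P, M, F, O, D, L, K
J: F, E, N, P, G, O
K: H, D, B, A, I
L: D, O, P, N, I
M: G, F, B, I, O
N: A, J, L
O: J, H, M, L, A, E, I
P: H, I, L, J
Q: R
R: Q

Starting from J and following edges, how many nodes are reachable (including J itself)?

BFS from J visits: J, F, E, N, P, G, O, M, I, H, A, D, B, L, C, K
Reachable nodes: 16 of 18 total.

16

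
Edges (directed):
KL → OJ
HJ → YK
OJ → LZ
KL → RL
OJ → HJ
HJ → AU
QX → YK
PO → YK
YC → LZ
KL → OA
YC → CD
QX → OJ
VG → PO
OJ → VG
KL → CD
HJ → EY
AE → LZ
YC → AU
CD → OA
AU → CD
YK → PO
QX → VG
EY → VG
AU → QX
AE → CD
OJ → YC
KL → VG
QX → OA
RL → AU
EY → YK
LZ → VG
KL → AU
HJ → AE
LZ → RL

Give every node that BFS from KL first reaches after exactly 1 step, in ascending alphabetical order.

AU, CD, OA, OJ, RL, VG

Level 0: KL
Level 1: AU, CD, OA, OJ, RL, VG
Level 2: HJ, LZ, PO, QX, YC
Level 3: AE, EY, YK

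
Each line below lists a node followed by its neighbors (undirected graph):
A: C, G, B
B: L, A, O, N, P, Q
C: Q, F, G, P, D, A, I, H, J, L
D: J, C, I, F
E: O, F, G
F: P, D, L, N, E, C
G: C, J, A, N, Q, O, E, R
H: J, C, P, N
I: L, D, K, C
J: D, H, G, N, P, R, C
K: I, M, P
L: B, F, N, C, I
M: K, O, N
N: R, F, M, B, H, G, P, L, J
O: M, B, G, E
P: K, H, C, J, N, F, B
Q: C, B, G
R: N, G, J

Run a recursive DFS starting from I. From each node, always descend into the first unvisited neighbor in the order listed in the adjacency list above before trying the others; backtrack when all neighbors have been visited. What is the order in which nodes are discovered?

I L B A C Q G J D F P K M O E N R H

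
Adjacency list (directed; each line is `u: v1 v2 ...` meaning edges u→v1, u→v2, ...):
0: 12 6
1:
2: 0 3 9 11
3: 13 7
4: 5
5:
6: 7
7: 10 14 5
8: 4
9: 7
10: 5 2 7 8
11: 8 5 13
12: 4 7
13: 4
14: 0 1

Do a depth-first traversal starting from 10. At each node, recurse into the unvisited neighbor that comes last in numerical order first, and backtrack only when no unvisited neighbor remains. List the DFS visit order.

Visit 10
10 → 8
8 → 4
4 → 5
10 → 7
7 → 14
14 → 1
14 → 0
0 → 12
0 → 6
10 → 2
2 → 11
11 → 13
2 → 9
2 → 3

10, 8, 4, 5, 7, 14, 1, 0, 12, 6, 2, 11, 13, 9, 3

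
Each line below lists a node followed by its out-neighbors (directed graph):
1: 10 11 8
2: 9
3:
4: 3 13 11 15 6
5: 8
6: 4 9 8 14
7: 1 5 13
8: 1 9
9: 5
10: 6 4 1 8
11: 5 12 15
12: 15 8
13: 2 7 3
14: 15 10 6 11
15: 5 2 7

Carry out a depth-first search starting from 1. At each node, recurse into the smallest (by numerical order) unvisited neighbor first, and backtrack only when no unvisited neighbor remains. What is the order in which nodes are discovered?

Visit 1
1 → 8
8 → 9
9 → 5
1 → 10
10 → 4
4 → 3
4 → 6
6 → 14
14 → 11
11 → 12
12 → 15
15 → 2
15 → 7
7 → 13

1 → 8 → 9 → 5 → 10 → 4 → 3 → 6 → 14 → 11 → 12 → 15 → 2 → 7 → 13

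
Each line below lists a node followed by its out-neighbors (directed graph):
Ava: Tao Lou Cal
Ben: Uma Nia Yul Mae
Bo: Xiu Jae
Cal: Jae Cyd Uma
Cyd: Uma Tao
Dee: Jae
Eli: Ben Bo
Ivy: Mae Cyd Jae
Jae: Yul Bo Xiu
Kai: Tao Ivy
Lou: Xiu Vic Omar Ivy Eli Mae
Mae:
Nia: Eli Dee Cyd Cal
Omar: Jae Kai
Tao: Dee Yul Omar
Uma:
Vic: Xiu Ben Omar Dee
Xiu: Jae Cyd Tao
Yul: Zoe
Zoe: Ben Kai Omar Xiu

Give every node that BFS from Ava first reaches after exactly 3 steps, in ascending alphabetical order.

Ben, Bo, Kai, Zoe

Level 0: Ava
Level 1: Cal, Lou, Tao
Level 2: Cyd, Dee, Eli, Ivy, Jae, Mae, Omar, Uma, Vic, Xiu, Yul
Level 3: Ben, Bo, Kai, Zoe
Level 4: Nia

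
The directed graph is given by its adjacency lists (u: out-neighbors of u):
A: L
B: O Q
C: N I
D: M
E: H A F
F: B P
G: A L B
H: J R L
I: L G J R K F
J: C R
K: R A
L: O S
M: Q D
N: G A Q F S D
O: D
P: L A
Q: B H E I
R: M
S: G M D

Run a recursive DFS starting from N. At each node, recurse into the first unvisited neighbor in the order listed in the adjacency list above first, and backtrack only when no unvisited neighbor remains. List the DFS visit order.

Visit N
N → G
G → A
A → L
L → O
O → D
D → M
M → Q
Q → B
Q → H
H → J
J → C
C → I
I → R
I → K
I → F
F → P
Q → E
L → S

N → G → A → L → O → D → M → Q → B → H → J → C → I → R → K → F → P → E → S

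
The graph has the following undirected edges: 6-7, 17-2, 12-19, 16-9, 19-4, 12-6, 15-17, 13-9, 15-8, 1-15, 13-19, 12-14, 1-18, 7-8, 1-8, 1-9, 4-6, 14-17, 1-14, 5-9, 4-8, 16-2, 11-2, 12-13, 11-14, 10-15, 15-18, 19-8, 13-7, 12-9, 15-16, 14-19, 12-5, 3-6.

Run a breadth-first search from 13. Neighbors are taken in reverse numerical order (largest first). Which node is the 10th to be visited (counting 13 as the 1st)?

5

Visit 13; enqueue 19, 12, 9, 7 → queue [19, 12, 9, 7]
Visit 19; enqueue 14, 8, 4 → queue [12, 9, 7, 14, 8, 4]
Visit 12; enqueue 6, 5 → queue [9, 7, 14, 8, 4, 6, 5]
Visit 9; enqueue 16, 1 → queue [7, 14, 8, 4, 6, 5, 16, 1]
Visit 7 → queue [14, 8, 4, 6, 5, 16, 1]
Visit 14; enqueue 17, 11 → queue [8, 4, 6, 5, 16, 1, 17, 11]
Visit 8; enqueue 15 → queue [4, 6, 5, 16, 1, 17, 11, 15]
Visit 4 → queue [6, 5, 16, 1, 17, 11, 15]
Visit 6; enqueue 3 → queue [5, 16, 1, 17, 11, 15, 3]
Visit 5 → queue [16, 1, 17, 11, 15, 3]
Visit 16; enqueue 2 → queue [1, 17, 11, 15, 3, 2]
Visit 1; enqueue 18 → queue [17, 11, 15, 3, 2, 18]
Visit 17 → queue [11, 15, 3, 2, 18]
Visit 11 → queue [15, 3, 2, 18]
Visit 15; enqueue 10 → queue [3, 2, 18, 10]
Visit 3 → queue [2, 18, 10]
Visit 2 → queue [18, 10]
Visit 18 → queue [10]
Visit 10 → queue []

Visit order: 13, 19, 12, 9, 7, 14, 8, 4, 6, 5, 16, 1, 17, 11, 15, 3, 2, 18, 10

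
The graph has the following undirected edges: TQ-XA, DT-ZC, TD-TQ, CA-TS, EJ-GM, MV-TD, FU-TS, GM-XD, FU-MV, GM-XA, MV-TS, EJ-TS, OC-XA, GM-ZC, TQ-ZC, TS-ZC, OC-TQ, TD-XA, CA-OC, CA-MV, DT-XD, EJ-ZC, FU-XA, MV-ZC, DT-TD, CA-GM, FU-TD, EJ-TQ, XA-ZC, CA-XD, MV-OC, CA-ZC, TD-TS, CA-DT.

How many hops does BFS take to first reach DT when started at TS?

Level 0: TS
Level 1: CA, EJ, FU, MV, TD, ZC
Level 2: DT, GM, OC, TQ, XA, XD
DT first appears at level 2.

2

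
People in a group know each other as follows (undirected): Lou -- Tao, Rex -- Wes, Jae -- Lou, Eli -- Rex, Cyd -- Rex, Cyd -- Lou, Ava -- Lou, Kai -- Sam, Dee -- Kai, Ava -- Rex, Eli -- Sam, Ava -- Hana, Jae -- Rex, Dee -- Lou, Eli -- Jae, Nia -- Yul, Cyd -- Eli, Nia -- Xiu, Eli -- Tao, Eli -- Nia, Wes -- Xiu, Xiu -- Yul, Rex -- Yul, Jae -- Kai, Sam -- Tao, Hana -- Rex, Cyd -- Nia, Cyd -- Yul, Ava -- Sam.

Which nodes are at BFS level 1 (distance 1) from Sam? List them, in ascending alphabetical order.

Level 0: Sam
Level 1: Ava, Eli, Kai, Tao
Level 2: Cyd, Dee, Hana, Jae, Lou, Nia, Rex
Level 3: Wes, Xiu, Yul

Ava, Eli, Kai, Tao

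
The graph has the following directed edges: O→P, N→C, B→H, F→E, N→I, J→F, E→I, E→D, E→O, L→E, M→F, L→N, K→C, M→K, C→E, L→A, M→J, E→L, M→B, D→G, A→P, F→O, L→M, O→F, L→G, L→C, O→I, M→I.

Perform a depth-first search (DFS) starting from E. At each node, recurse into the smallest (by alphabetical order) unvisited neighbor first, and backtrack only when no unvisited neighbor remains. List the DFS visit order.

Visit E
E → D
D → G
E → I
E → L
L → A
A → P
L → C
L → M
M → B
B → H
M → F
F → O
M → J
M → K
L → N

E -> D -> G -> I -> L -> A -> P -> C -> M -> B -> H -> F -> O -> J -> K -> N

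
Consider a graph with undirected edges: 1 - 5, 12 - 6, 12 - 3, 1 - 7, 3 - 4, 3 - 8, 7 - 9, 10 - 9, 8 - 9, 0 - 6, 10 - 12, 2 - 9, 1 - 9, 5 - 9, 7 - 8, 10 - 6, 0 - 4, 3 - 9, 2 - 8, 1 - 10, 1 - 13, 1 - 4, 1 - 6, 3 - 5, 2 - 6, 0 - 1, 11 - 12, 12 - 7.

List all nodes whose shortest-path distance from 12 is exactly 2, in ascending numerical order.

Level 0: 12
Level 1: 3, 6, 7, 10, 11
Level 2: 0, 1, 2, 4, 5, 8, 9
Level 3: 13

0, 1, 2, 4, 5, 8, 9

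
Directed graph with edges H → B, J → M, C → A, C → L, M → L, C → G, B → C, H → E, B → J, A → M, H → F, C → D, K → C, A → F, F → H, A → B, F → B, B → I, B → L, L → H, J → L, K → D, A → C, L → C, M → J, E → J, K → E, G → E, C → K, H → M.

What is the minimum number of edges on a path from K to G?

Level 0: K
Level 1: C, D, E
Level 2: A, G, J, L
Level 3: B, F, H, M
Level 4: I
G first appears at level 2.

2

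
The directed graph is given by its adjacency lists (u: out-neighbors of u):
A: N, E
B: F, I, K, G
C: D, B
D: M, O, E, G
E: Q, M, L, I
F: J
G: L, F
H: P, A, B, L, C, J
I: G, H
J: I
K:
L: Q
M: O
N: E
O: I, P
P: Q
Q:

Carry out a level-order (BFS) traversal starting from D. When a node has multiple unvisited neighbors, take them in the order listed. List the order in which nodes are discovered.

Visit D; enqueue M, O, E, G → queue [M, O, E, G]
Visit M → queue [O, E, G]
Visit O; enqueue I, P → queue [E, G, I, P]
Visit E; enqueue Q, L → queue [G, I, P, Q, L]
Visit G; enqueue F → queue [I, P, Q, L, F]
Visit I; enqueue H → queue [P, Q, L, F, H]
Visit P → queue [Q, L, F, H]
Visit Q → queue [L, F, H]
Visit L → queue [F, H]
Visit F; enqueue J → queue [H, J]
Visit H; enqueue A, B, C → queue [J, A, B, C]
Visit J → queue [A, B, C]
Visit A; enqueue N → queue [B, C, N]
Visit B; enqueue K → queue [C, N, K]
Visit C → queue [N, K]
Visit N → queue [K]
Visit K → queue []

D -> M -> O -> E -> G -> I -> P -> Q -> L -> F -> H -> J -> A -> B -> C -> N -> K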